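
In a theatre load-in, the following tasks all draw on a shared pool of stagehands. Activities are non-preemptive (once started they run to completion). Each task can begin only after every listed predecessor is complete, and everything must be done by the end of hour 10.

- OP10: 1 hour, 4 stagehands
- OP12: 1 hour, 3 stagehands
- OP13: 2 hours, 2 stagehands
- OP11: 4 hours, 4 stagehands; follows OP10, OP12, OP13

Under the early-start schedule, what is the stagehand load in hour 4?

At early start, hour 4 has: OP11.
Demand: 4 = 4.

4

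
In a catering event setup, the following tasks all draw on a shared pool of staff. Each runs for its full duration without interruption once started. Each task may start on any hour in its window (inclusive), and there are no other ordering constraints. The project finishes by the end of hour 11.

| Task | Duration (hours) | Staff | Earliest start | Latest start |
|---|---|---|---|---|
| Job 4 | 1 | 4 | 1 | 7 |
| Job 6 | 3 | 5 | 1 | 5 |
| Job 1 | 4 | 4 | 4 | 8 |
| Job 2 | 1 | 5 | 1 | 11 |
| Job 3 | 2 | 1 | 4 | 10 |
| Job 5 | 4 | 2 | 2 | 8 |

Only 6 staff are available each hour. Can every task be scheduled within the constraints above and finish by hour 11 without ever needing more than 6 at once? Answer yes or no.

yes

Schedule Job 4@1, Job 6@2, Job 1@5, Job 2@9, Job 3@9, Job 5@5: h1:4  h2:5  h3:5  h4:5  h5:6  h6:6  h7:6  h8:6  h9:6  h10:1  h11:0 — peak 6 ≤ 6.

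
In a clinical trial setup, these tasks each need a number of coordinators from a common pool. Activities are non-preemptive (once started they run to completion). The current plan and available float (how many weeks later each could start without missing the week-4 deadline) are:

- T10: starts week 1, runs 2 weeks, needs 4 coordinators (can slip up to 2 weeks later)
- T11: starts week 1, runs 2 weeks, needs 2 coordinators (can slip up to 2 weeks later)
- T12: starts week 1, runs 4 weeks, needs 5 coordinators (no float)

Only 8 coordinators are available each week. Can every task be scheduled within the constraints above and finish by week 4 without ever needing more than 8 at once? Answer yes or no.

The minimum achievable peak is 9; 8 < 9, so no feasible schedule stays within the cap.

no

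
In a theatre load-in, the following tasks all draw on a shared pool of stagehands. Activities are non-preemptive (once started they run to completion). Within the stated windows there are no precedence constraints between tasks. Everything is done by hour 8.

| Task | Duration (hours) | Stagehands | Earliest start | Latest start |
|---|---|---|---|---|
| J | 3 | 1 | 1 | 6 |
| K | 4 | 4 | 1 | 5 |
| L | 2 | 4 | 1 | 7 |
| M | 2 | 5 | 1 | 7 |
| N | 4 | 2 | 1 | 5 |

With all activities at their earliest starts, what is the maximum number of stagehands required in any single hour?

16

Early-start schedule: J@1, K@1, L@1, M@1, N@1.
Load per hour: hour 1: 16, hour 2: 16, hour 3: 7, hour 4: 6, hour 5: 0, hour 6: 0, hour 7: 0, hour 8: 0.
Peak is 16.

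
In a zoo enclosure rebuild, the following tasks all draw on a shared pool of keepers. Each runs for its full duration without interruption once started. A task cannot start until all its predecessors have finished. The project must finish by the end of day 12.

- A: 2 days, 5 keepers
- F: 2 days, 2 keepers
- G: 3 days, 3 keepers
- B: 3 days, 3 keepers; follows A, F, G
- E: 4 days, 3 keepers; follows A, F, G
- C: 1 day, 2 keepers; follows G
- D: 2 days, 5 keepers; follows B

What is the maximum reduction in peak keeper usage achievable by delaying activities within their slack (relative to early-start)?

4

Early-start peak: d1:10  d2:10  d3:3  d4:8  d5:6  d6:6  d7:8  d8:5  d9:0  d10:0  d11:0  d12:0 ⇒ 10.
Leveled (A@1, F@3, G@3, B@6, E@6, C@9, D@10): d1:5  d2:5  d3:5  d4:5  d5:3  d6:6  d7:6  d8:6  d9:5  d10:5  d11:5  d12:0 ⇒ 6.
Reduction 10 − 6 = 4.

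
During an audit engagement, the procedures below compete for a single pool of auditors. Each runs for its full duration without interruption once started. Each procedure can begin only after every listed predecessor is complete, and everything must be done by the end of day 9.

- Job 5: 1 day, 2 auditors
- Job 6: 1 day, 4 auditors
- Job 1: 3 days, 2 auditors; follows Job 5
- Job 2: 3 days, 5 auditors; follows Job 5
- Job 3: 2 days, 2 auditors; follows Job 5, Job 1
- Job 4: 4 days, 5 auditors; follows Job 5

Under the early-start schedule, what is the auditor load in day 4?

12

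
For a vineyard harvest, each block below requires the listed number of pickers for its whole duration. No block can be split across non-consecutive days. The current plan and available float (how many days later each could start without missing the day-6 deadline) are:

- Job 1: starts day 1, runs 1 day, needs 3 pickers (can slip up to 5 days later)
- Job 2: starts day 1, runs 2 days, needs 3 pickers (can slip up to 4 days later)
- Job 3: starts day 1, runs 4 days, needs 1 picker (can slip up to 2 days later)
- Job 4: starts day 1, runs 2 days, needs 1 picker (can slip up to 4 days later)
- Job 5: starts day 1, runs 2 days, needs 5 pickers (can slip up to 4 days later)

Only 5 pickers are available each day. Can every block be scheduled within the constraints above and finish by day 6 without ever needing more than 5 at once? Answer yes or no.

yes

Schedule Job 1@1, Job 2@2, Job 3@1, Job 4@1, Job 5@5: d1:5  d2:5  d3:4  d4:1  d5:5  d6:5 — peak 5 ≤ 5.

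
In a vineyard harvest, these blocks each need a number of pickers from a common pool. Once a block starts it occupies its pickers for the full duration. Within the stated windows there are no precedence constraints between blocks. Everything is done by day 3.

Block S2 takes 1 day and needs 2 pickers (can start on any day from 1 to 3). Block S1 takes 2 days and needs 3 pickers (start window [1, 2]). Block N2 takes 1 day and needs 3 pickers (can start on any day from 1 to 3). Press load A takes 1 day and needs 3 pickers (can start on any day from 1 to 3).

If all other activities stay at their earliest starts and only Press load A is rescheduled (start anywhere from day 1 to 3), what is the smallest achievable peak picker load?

Press load A@1: d1:11  d2:3  d3:0 → peak 11
Press load A@2: d1:8  d2:6  d3:0 → peak 8
Press load A@3: d1:8  d2:3  d3:3 → peak 8
Best is Press load A@2, peak 8.

8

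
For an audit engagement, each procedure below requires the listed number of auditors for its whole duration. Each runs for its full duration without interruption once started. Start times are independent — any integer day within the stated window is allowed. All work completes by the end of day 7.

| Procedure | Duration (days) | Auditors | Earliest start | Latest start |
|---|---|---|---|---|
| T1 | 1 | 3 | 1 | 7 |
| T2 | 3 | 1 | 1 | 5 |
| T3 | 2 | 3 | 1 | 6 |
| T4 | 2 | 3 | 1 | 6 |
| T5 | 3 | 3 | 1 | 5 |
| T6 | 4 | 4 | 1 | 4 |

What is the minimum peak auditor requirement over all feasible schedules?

7

Early-start (T1@1, T2@1, T3@1, T4@1, T5@1, T6@1) gives peak 17: d1:17  d2:14  d3:8  d4:4  d5:0  d6:0  d7:0.
Shift T4→2, T5→3, T6→4.
Schedule T1@1, T2@1, T3@1, T4@2, T5@3, T6@4: d1:7  d2:7  d3:7  d4:7  d5:7  d6:4  d7:4 — peak 7.
Total auditor-days = 43 over 7 days ⇒ peak ≥ ⌈43/7⌉ = 7, so 7 is optimal.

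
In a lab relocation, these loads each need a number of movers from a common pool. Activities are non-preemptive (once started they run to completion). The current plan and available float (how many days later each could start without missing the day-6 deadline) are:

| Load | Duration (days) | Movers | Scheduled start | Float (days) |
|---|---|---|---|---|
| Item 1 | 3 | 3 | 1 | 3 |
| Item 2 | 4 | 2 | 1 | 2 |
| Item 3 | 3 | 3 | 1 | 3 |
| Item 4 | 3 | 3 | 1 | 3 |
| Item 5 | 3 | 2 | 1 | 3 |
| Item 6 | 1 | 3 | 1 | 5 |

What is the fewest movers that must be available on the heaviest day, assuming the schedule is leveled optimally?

8

Early-start (Item 1@1, Item 2@1, Item 3@1, Item 4@1, Item 5@1, Item 6@1) gives peak 16: d1:16  d2:13  d3:13  d4:2  d5:0  d6:0.
Shift Item 4→4, Item 5→4, Item 6→5.
Schedule Item 1@1, Item 2@1, Item 3@1, Item 4@4, Item 5@4, Item 6@5: d1:8  d2:8  d3:8  d4:7  d5:8  d6:5 — peak 8.
Total mover-days = 44 over 6 days ⇒ peak ≥ ⌈44/6⌉ = 8, so 8 is optimal.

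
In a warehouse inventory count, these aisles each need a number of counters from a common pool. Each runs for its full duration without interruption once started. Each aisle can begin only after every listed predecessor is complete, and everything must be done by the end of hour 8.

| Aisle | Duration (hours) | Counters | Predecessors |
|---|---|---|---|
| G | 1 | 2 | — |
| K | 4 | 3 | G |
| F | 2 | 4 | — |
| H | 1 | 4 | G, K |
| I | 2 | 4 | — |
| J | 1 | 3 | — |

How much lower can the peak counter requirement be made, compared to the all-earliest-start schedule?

6

Early-start peak: h1:13  h2:11  h3:3  h4:3  h5:3  h6:4  h7:0  h8:0 ⇒ 13.
Leveled (G@1, K@2, F@1, H@6, I@3, J@5): h1:6  h2:7  h3:7  h4:7  h5:6  h6:4  h7:0  h8:0 ⇒ 7.
Reduction 13 − 7 = 6.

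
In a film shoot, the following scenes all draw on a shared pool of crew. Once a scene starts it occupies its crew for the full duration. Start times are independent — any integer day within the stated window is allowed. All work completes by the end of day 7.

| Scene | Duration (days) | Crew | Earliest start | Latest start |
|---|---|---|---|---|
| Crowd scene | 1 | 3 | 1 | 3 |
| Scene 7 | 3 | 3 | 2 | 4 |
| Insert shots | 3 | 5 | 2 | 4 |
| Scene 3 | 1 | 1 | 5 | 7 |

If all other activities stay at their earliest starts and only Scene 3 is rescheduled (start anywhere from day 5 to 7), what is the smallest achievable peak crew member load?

Scene 3@5: d1:3  d2:8  d3:8  d4:8  d5:1  d6:0  d7:0 → peak 8
Scene 3@6: d1:3  d2:8  d3:8  d4:8  d5:0  d6:1  d7:0 → peak 8
Scene 3@7: d1:3  d2:8  d3:8  d4:8  d5:0  d6:0  d7:1 → peak 8
Best is Scene 3@5, peak 8.

8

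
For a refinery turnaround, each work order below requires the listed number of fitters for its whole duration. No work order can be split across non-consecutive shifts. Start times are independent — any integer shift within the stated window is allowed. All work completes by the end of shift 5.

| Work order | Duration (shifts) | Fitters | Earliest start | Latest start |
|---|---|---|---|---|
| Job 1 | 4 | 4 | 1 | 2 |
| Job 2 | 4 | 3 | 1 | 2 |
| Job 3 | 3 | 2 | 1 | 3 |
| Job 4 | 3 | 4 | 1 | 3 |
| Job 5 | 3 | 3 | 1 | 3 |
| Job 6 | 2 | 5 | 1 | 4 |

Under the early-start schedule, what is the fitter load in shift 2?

21

At early start, shift 2 has: Job 1, Job 2, Job 3, Job 4, Job 5, Job 6.
Demand: 4 + 3 + 2 + 4 + 3 + 5 = 21.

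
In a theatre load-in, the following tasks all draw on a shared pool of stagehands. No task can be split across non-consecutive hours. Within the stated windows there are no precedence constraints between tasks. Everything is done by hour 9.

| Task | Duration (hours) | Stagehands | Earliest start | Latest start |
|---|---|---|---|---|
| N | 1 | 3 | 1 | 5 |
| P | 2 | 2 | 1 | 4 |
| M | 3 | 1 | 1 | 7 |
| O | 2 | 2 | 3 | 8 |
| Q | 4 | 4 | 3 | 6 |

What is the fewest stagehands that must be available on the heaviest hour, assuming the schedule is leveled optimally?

Early-start (N@1, P@1, M@1, O@3, Q@3) gives peak 7: h1:6  h2:3  h3:7  h4:6  h5:4  h6:4  h7:0  h8:0  h9:0.
Shift P→2, O→4, Q→6.
Schedule N@1, P@2, M@1, O@4, Q@6: h1:4  h2:3  h3:3  h4:2  h5:2  h6:4  h7:4  h8:4  h9:4 — peak 4.
Total stagehand-hours = 30 over 9 hours ⇒ peak ≥ ⌈30/9⌉ = 4, so 4 is optimal.

4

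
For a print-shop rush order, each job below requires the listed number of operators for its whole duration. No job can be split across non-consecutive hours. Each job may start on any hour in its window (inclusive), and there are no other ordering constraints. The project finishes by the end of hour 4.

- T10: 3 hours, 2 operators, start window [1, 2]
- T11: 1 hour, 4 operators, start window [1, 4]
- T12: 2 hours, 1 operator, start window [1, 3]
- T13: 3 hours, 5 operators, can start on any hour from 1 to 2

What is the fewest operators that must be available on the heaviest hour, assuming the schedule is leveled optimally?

Early-start (T10@1, T11@1, T12@1, T13@1) gives peak 12: h1:12  h2:8  h3:7  h4:0.
Shift T13→2.
Schedule T10@1, T11@1, T12@1, T13@2: h1:7  h2:8  h3:7  h4:5 — peak 8.

8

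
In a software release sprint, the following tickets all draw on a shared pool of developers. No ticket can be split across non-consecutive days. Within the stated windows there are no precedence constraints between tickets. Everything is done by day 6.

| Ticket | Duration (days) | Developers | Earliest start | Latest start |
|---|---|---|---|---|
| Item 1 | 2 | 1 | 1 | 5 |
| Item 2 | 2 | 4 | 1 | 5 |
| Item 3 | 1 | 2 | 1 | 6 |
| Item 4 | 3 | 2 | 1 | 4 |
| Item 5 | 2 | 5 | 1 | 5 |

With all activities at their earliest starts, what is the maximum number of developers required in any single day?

14

Early-start schedule: Item 1@1, Item 2@1, Item 3@1, Item 4@1, Item 5@1.
Load per day: day 1: 14, day 2: 12, day 3: 2, day 4: 0, day 5: 0, day 6: 0.
Peak is 14.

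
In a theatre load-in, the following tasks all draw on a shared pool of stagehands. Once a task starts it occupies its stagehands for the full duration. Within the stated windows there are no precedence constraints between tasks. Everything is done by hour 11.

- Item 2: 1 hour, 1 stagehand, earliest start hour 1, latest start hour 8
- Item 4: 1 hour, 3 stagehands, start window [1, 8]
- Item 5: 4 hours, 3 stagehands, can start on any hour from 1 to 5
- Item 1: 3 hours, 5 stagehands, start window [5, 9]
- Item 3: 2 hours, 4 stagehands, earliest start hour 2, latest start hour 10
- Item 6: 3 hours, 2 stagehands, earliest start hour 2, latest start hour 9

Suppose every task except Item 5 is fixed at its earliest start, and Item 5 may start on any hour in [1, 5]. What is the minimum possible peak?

Item 5@1: h1:7  h2:9  h3:9  h4:5  h5:5  h6:5  h7:5  h8:0  h9:0  h10:0  h11:0 → peak 9
Item 5@2: h1:4  h2:9  h3:9  h4:5  h5:8  h6:5  h7:5  h8:0  h9:0  h10:0  h11:0 → peak 9
Item 5@3: h1:4  h2:6  h3:9  h4:5  h5:8  h6:8  h7:5  h8:0  h9:0  h10:0  h11:0 → peak 9
Item 5@4: h1:4  h2:6  h3:6  h4:5  h5:8  h6:8  h7:8  h8:0  h9:0  h10:0  h11:0 → peak 8
Item 5@5: h1:4  h2:6  h3:6  h4:2  h5:8  h6:8  h7:8  h8:3  h9:0  h10:0  h11:0 → peak 8
Best is Item 5@4, peak 8.

8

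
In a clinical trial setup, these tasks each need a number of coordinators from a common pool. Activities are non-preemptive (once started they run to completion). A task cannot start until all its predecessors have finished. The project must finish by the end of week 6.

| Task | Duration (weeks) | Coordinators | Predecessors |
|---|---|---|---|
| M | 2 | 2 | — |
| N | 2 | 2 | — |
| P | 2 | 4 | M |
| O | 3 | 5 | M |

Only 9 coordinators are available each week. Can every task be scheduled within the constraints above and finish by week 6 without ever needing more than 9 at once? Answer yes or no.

Schedule M@1, N@1, P@3, O@3: w1:4  w2:4  w3:9  w4:9  w5:5  w6:0 — peak 9 ≤ 9.

yes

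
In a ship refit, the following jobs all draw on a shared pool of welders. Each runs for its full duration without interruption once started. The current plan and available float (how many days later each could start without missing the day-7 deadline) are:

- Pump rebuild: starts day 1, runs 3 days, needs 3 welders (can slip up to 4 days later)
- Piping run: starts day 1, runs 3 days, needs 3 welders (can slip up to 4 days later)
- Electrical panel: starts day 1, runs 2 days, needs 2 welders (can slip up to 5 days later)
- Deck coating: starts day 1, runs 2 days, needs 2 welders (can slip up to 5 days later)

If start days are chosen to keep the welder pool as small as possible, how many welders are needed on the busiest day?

Early-start (Pump rebuild@1, Piping run@1, Electrical panel@1, Deck coating@1) gives peak 10: d1:10  d2:10  d3:6  d4:0  d5:0  d6:0  d7:0.
Shift Piping run→4, Deck coating→3.
Schedule Pump rebuild@1, Piping run@4, Electrical panel@1, Deck coating@3: d1:5  d2:5  d3:5  d4:5  d5:3  d6:3  d7:0 — peak 5.

5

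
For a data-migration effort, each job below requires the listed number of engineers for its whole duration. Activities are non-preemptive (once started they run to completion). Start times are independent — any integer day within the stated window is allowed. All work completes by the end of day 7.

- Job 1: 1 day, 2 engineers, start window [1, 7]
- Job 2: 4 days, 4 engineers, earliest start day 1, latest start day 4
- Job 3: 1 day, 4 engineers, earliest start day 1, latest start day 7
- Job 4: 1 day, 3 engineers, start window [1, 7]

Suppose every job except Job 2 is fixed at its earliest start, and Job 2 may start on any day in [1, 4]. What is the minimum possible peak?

9

Job 2@1: d1:13  d2:4  d3:4  d4:4  d5:0  d6:0  d7:0 → peak 13
Job 2@2: d1:9  d2:4  d3:4  d4:4  d5:4  d6:0  d7:0 → peak 9
Job 2@3: d1:9  d2:0  d3:4  d4:4  d5:4  d6:4  d7:0 → peak 9
Job 2@4: d1:9  d2:0  d3:0  d4:4  d5:4  d6:4  d7:4 → peak 9
Best is Job 2@2, peak 9.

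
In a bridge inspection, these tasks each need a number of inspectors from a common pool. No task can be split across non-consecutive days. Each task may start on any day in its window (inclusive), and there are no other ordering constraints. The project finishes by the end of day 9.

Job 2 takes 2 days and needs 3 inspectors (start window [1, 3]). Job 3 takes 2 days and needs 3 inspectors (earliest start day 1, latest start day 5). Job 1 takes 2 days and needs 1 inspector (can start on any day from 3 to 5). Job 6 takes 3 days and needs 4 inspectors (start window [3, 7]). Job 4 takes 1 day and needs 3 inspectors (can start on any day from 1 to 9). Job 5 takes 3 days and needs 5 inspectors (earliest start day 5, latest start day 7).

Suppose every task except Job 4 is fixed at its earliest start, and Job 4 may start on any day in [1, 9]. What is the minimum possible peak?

9

Job 4@1: d1:9  d2:6  d3:5  d4:5  d5:9  d6:5  d7:5  d8:0  d9:0 → peak 9
Job 4@2: d1:6  d2:9  d3:5  d4:5  d5:9  d6:5  d7:5  d8:0  d9:0 → peak 9
Job 4@3: d1:6  d2:6  d3:8  d4:5  d5:9  d6:5  d7:5  d8:0  d9:0 → peak 9
Job 4@4: d1:6  d2:6  d3:5  d4:8  d5:9  d6:5  d7:5  d8:0  d9:0 → peak 9
Job 4@5: d1:6  d2:6  d3:5  d4:5  d5:12  d6:5  d7:5  d8:0  d9:0 → peak 12
Job 4@6: d1:6  d2:6  d3:5  d4:5  d5:9  d6:8  d7:5  d8:0  d9:0 → peak 9
Job 4@7: d1:6  d2:6  d3:5  d4:5  d5:9  d6:5  d7:8  d8:0  d9:0 → peak 9
Job 4@8: d1:6  d2:6  d3:5  d4:5  d5:9  d6:5  d7:5  d8:3  d9:0 → peak 9
Job 4@9: d1:6  d2:6  d3:5  d4:5  d5:9  d6:5  d7:5  d8:0  d9:3 → peak 9
Best is Job 4@1, peak 9.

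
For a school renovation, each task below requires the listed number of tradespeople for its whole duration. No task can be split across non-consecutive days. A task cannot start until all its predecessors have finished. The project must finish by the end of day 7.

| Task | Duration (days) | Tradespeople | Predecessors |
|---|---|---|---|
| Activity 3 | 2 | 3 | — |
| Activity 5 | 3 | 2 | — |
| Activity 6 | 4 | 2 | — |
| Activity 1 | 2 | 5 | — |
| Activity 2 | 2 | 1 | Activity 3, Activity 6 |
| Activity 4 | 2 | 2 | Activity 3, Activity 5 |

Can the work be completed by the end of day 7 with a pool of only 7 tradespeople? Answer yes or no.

yes

Schedule Activity 3@1, Activity 5@1, Activity 6@1, Activity 1@4, Activity 2@5, Activity 4@6: d1:7  d2:7  d3:4  d4:7  d5:6  d6:3  d7:2 — peak 7 ≤ 7.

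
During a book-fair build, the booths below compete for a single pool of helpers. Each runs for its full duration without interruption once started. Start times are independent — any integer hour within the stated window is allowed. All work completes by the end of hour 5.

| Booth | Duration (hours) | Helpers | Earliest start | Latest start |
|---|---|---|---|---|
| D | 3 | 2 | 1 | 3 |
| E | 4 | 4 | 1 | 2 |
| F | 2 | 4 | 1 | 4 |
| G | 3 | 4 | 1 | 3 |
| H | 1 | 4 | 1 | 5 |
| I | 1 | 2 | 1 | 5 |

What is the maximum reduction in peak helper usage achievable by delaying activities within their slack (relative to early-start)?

10

Early-start peak: h1:20  h2:14  h3:10  h4:4  h5:0 ⇒ 20.
Leveled (D@1, E@1, F@1, G@3, H@5, I@4): h1:10  h2:10  h3:10  h4:10  h5:8 ⇒ 10.
Reduction 20 − 10 = 10.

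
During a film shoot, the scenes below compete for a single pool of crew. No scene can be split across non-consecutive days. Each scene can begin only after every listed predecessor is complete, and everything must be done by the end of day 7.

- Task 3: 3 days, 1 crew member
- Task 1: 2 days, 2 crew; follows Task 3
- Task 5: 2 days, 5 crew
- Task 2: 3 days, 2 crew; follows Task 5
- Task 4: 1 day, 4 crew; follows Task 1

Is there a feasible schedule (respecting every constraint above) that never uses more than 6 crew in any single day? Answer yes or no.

yes

Schedule Task 3@1, Task 1@4, Task 5@1, Task 2@3, Task 4@6: d1:6  d2:6  d3:3  d4:4  d5:4  d6:4  d7:0 — peak 6 ≤ 6.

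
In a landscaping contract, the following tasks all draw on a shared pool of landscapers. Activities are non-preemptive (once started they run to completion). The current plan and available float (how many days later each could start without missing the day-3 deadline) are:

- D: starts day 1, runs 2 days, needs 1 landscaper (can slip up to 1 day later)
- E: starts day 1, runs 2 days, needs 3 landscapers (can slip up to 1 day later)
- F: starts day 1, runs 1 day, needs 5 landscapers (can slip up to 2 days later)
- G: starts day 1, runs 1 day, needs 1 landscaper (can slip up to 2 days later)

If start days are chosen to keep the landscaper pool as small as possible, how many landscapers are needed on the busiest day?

Early-start (D@1, E@1, F@1, G@1) gives peak 10: d1:10  d2:4  d3:0.
Shift F→3.
Schedule D@1, E@1, F@3, G@1: d1:5  d2:4  d3:5 — peak 5.
Total landscaper-days = 14 over 3 days ⇒ peak ≥ ⌈14/3⌉ = 5, so 5 is optimal.

5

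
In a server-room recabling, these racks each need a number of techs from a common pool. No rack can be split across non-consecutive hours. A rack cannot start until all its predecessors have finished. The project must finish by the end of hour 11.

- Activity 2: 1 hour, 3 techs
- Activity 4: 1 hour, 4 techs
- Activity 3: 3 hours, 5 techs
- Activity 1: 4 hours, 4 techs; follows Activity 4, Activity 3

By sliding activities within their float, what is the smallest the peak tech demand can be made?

Early-start (Activity 2@1, Activity 4@1, Activity 3@1, Activity 1@4) gives peak 12: h1:12  h2:5  h3:5  h4:4  h5:4  h6:4  h7:4  h8:0  h9:0  h10:0  h11:0.
Shift Activity 4→2, Activity 3→3, Activity 1→6.
Schedule Activity 2@1, Activity 4@2, Activity 3@3, Activity 1@6: h1:3  h2:4  h3:5  h4:5  h5:5  h6:4  h7:4  h8:4  h9:4  h10:0  h11:0 — peak 5.

5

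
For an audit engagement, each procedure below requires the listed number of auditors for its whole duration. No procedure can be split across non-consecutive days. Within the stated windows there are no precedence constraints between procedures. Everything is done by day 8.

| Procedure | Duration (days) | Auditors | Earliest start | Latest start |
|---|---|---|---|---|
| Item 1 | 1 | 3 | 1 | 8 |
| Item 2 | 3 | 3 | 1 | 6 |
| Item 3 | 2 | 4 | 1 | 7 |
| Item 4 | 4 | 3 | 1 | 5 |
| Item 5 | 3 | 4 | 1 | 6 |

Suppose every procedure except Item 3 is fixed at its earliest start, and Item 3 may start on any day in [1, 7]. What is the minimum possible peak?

Item 3@1: d1:17  d2:14  d3:10  d4:3  d5:0  d6:0  d7:0  d8:0 → peak 17
Item 3@2: d1:13  d2:14  d3:14  d4:3  d5:0  d6:0  d7:0  d8:0 → peak 14
Item 3@3: d1:13  d2:10  d3:14  d4:7  d5:0  d6:0  d7:0  d8:0 → peak 14
Item 3@4: d1:13  d2:10  d3:10  d4:7  d5:4  d6:0  d7:0  d8:0 → peak 13
Item 3@5: d1:13  d2:10  d3:10  d4:3  d5:4  d6:4  d7:0  d8:0 → peak 13
Item 3@6: d1:13  d2:10  d3:10  d4:3  d5:0  d6:4  d7:4  d8:0 → peak 13
Item 3@7: d1:13  d2:10  d3:10  d4:3  d5:0  d6:0  d7:4  d8:4 → peak 13
Best is Item 3@4, peak 13.

13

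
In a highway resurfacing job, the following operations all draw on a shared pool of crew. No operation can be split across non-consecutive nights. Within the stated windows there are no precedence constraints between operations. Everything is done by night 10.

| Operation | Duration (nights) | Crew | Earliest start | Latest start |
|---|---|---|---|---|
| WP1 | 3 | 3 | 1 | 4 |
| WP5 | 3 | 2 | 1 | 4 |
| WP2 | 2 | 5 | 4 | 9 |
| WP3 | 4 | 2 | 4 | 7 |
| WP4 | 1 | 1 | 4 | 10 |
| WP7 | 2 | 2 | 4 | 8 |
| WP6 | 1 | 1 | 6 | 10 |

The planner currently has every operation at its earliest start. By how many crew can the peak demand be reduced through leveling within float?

5

Early-start peak: n1:5  n2:5  n3:5  n4:10  n5:9  n6:3  n7:2  n8:0  n9:0  n10:0 ⇒ 10.
Leveled (WP1@1, WP5@1, WP2@4, WP3@6, WP4@6, WP7@6, WP6@7): n1:5  n2:5  n3:5  n4:5  n5:5  n6:5  n7:5  n8:2  n9:2  n10:0 ⇒ 5.
Reduction 10 − 5 = 5.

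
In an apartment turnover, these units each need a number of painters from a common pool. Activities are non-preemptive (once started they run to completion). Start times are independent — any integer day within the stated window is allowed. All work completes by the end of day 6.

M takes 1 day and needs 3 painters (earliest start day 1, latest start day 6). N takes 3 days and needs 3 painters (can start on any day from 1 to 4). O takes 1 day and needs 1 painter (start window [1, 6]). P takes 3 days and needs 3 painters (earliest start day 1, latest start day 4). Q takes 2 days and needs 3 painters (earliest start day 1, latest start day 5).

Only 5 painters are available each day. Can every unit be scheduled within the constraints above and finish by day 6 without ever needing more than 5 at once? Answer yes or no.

no

The minimum achievable peak is 6; 5 < 6, so no feasible schedule stays within the cap.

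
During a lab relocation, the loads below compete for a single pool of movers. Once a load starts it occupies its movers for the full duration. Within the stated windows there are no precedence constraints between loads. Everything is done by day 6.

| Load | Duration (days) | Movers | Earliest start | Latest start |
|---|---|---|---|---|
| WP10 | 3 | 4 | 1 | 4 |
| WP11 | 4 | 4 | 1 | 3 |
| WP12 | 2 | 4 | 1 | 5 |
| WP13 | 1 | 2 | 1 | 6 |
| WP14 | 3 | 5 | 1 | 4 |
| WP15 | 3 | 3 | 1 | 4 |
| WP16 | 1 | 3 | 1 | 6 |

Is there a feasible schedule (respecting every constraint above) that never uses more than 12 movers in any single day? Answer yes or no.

Schedule WP10@1, WP11@1, WP12@1, WP13@3, WP14@4, WP15@4, WP16@5: d1:12  d2:12  d3:10  d4:12  d5:11  d6:8 — peak 12 ≤ 12.

yes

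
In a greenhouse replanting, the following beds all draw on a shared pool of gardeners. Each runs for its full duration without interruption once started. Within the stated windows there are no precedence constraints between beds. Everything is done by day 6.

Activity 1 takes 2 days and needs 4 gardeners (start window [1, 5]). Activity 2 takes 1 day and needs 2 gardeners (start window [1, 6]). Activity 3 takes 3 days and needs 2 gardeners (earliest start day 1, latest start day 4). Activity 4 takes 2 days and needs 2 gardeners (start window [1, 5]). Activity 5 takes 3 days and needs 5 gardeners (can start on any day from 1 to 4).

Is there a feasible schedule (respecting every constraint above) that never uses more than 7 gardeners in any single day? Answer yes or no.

Schedule Activity 1@1, Activity 2@1, Activity 3@2, Activity 4@5, Activity 5@3: d1:6  d2:6  d3:7  d4:7  d5:7  d6:2 — peak 7 ≤ 7.

yes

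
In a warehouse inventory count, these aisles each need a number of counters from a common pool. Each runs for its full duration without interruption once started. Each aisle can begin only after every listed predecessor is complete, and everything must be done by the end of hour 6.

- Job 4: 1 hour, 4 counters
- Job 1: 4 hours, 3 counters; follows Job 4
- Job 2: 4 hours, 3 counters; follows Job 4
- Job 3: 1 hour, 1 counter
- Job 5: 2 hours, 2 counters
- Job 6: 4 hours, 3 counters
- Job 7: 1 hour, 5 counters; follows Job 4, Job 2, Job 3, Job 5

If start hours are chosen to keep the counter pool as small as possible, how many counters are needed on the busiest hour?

9

Early-start (Job 4@1, Job 1@2, Job 2@2, Job 3@1, Job 5@1, Job 6@1, Job 7@6) gives peak 11: h1:10  h2:11  h3:9  h4:9  h5:6  h6:5.
Shift Job 6→3.
Schedule Job 4@1, Job 1@2, Job 2@2, Job 3@1, Job 5@1, Job 6@3, Job 7@6: h1:7  h2:8  h3:9  h4:9  h5:9  h6:8 — peak 9.
Total counter-hours = 50 over 6 hours ⇒ peak ≥ ⌈50/6⌉ = 9, so 9 is optimal.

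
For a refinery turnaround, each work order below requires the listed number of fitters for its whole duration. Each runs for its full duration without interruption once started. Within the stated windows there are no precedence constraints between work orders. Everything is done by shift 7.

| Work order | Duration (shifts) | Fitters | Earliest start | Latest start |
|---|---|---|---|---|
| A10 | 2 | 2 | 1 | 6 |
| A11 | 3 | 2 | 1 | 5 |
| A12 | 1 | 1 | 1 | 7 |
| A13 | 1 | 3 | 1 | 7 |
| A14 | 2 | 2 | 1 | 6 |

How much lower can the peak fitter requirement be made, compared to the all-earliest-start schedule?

6

Early-start peak: s1:10  s2:6  s3:2  s4:0  s5:0  s6:0  s7:0 ⇒ 10.
Leveled (A10@1, A11@1, A12@3, A13@4, A14@5): s1:4  s2:4  s3:3  s4:3  s5:2  s6:2  s7:0 ⇒ 4.
Reduction 10 − 4 = 6.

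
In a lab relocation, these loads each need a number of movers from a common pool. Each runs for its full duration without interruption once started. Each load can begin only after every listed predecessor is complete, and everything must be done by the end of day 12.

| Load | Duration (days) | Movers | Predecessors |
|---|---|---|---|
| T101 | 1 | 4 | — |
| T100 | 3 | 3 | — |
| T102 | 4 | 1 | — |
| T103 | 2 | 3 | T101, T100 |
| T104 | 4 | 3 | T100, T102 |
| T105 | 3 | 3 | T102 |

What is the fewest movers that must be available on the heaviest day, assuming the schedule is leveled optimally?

6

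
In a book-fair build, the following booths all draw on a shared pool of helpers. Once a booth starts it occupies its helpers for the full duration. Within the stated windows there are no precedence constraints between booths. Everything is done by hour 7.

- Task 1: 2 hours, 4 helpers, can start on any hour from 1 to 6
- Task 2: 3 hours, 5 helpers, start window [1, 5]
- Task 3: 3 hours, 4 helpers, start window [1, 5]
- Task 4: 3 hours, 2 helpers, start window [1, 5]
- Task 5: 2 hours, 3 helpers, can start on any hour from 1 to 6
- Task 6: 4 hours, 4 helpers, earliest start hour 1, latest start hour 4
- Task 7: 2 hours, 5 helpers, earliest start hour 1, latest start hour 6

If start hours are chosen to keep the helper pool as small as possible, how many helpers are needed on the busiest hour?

Early-start (Task 1@1, Task 2@1, Task 3@1, Task 4@1, Task 5@1, Task 6@1, Task 7@1) gives peak 27: h1:27  h2:27  h3:15  h4:4  h5:0  h6:0  h7:0.
Shift Task 3→3, Task 5→4, Task 6→4, Task 7→6.
Schedule Task 1@1, Task 2@1, Task 3@3, Task 4@1, Task 5@4, Task 6@4, Task 7@6: h1:11  h2:11  h3:11  h4:11  h5:11  h6:9  h7:9 — peak 11.
Total helper-hours = 73 over 7 hours ⇒ peak ≥ ⌈73/7⌉ = 11, so 11 is optimal.

11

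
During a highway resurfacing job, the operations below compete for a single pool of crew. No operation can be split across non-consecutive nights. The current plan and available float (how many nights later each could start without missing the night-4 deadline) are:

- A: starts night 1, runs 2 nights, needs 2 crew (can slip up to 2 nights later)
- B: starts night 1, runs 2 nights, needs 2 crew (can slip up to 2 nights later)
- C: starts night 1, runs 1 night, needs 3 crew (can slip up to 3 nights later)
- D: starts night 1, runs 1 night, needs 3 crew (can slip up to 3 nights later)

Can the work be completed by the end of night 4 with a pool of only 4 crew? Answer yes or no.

Schedule A@1, B@1, C@3, D@4: n1:4  n2:4  n3:3  n4:3 — peak 4 ≤ 4.

yes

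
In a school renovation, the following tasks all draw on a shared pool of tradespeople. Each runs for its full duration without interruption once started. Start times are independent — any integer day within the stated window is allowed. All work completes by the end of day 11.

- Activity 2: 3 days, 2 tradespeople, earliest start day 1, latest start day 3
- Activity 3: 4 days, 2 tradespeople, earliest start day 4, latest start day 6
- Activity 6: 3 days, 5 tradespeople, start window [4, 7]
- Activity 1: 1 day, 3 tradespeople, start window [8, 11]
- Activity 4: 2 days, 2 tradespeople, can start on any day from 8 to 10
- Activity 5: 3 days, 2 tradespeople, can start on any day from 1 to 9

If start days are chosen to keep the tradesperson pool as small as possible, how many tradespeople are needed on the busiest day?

7

Schedule Activity 2@1, Activity 3@4, Activity 6@4, Activity 1@8, Activity 4@8, Activity 5@1: d1:4  d2:4  d3:4  d4:7  d5:7  d6:7  d7:2  d8:5  d9:2  d10:0  d11:0 — peak 7.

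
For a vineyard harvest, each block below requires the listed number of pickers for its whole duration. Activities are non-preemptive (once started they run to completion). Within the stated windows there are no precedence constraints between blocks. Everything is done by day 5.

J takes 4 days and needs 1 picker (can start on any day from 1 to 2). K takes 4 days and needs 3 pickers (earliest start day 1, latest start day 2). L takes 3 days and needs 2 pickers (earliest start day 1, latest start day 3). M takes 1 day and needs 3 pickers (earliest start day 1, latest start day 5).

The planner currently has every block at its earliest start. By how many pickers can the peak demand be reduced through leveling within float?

3

Early-start peak: d1:9  d2:6  d3:6  d4:4  d5:0 ⇒ 9.
Leveled (J@1, K@1, L@1, M@5): d1:6  d2:6  d3:6  d4:4  d5:3 ⇒ 6.
Reduction 9 − 6 = 3.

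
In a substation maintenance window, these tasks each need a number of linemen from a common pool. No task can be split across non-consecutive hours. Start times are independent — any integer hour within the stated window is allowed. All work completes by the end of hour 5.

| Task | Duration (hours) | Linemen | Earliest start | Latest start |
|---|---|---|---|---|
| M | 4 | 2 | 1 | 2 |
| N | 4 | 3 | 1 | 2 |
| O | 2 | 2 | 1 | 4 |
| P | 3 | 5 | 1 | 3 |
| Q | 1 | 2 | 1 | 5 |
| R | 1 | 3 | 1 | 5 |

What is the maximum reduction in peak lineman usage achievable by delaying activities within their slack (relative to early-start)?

Early-start peak: h1:17  h2:12  h3:10  h4:5  h5:0 ⇒ 17.
Leveled (M@1, N@1, O@1, P@3, Q@1, R@2): h1:9  h2:10  h3:10  h4:10  h5:5 ⇒ 10.
Reduction 17 − 10 = 7.

7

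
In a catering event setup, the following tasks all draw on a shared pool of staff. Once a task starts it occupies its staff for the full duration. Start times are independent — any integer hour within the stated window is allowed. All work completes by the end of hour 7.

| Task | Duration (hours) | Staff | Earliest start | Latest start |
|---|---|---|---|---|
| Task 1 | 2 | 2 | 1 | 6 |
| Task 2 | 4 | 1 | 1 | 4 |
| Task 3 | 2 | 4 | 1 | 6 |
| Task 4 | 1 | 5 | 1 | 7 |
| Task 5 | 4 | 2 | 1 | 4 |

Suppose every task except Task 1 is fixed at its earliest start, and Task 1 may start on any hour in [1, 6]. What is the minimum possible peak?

12

Task 1@1: h1:14  h2:9  h3:3  h4:3  h5:0  h6:0  h7:0 → peak 14
Task 1@2: h1:12  h2:9  h3:5  h4:3  h5:0  h6:0  h7:0 → peak 12
Task 1@3: h1:12  h2:7  h3:5  h4:5  h5:0  h6:0  h7:0 → peak 12
Task 1@4: h1:12  h2:7  h3:3  h4:5  h5:2  h6:0  h7:0 → peak 12
Task 1@5: h1:12  h2:7  h3:3  h4:3  h5:2  h6:2  h7:0 → peak 12
Task 1@6: h1:12  h2:7  h3:3  h4:3  h5:0  h6:2  h7:2 → peak 12
Best is Task 1@2, peak 12.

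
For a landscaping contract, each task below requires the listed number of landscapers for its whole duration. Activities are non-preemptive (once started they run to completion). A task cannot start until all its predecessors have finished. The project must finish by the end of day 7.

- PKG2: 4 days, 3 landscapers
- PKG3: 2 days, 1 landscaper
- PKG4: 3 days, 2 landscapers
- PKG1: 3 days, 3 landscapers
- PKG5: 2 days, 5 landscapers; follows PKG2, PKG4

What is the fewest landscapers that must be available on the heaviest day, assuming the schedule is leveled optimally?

Early-start (PKG2@1, PKG3@1, PKG4@1, PKG1@1, PKG5@5) gives peak 9: d1:9  d2:9  d3:8  d4:3  d5:5  d6:5  d7:0.
Shift PKG1→3.
Schedule PKG2@1, PKG3@1, PKG4@1, PKG1@3, PKG5@5: d1:6  d2:6  d3:8  d4:6  d5:8  d6:5  d7:0 — peak 8.

8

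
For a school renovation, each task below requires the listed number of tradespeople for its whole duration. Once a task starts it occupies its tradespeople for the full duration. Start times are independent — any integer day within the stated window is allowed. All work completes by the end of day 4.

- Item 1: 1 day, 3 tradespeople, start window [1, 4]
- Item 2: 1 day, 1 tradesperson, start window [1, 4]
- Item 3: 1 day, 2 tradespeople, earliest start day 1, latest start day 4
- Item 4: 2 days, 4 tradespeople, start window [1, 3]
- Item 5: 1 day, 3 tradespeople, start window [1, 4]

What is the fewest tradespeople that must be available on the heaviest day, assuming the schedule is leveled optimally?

5

Early-start (Item 1@1, Item 2@1, Item 3@1, Item 4@1, Item 5@1) gives peak 13: d1:13  d2:4  d3:0  d4:0.
Shift Item 3→2, Item 4→3, Item 5→2.
Schedule Item 1@1, Item 2@1, Item 3@2, Item 4@3, Item 5@2: d1:4  d2:5  d3:4  d4:4 — peak 5.
Total tradesperson-days = 17 over 4 days ⇒ peak ≥ ⌈17/4⌉ = 5, so 5 is optimal.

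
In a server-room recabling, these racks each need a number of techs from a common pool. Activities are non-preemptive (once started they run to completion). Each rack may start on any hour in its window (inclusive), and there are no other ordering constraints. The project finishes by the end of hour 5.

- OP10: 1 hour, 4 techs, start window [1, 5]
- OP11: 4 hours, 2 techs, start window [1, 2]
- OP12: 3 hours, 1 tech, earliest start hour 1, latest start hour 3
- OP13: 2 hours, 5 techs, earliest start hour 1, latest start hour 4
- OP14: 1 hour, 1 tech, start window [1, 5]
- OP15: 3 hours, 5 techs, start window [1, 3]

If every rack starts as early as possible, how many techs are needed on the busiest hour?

Early-start schedule: OP10@1, OP11@1, OP12@1, OP13@1, OP14@1, OP15@1.
Load per hour: hour 1: 18, hour 2: 13, hour 3: 8, hour 4: 2, hour 5: 0.
Peak is 18.

18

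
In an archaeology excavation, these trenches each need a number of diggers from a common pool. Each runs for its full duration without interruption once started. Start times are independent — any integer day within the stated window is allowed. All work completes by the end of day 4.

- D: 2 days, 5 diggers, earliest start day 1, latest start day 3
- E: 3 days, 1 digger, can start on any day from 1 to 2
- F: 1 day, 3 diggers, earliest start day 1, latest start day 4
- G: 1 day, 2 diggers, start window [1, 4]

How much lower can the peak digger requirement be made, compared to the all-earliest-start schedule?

Early-start peak: d1:11  d2:6  d3:1  d4:0 ⇒ 11.
Leveled (D@1, E@1, F@3, G@3): d1:6  d2:6  d3:6  d4:0 ⇒ 6.
Reduction 11 − 6 = 5.

5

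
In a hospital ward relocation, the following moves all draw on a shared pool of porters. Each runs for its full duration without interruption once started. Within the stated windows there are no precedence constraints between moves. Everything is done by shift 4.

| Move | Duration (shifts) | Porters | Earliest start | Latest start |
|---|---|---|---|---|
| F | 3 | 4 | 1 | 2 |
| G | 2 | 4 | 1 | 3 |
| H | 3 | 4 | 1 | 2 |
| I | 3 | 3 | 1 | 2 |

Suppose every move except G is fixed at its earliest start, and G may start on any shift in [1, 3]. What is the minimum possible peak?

G@1: s1:15  s2:15  s3:11  s4:0 → peak 15
G@2: s1:11  s2:15  s3:15  s4:0 → peak 15
G@3: s1:11  s2:11  s3:15  s4:4 → peak 15
Best is G@1, peak 15.

15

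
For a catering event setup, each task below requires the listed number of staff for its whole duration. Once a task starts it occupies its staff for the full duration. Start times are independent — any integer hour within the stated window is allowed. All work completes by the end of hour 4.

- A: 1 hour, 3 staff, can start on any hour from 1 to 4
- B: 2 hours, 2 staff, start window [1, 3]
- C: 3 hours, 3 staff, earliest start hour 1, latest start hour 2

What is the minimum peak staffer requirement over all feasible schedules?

5

Early-start (A@1, B@1, C@1) gives peak 8: h1:8  h2:5  h3:3  h4:0.
Shift C→2.
Schedule A@1, B@1, C@2: h1:5  h2:5  h3:3  h4:3 — peak 5.
No arrangement of the 24 feasible schedules does better.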